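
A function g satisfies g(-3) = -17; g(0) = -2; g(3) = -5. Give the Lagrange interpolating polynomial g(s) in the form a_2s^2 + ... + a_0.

L_0(s) = s(s - 3) / [18] = (1/18)s^2 - (1/6)s
L_1(s) = (s + 3)(s - 3) / [-9] = -(1/9)s^2 + 1
L_2(s) = (s + 3)s / [18] = (1/18)s^2 + (1/6)s
g(s) = (-17)·L_0 + (-2)·L_1 + (-5)·L_2
  (-17)·L_0(s) = -(17/18)s^2 + (17/6)s
  (-2)·L_1(s) = (2/9)s^2 - 2
  (-5)·L_2(s) = -(5/18)s^2 - (5/6)s
Adding term by term: -s^2 + 2s - 2

g(s) = -s^2 + 2s - 2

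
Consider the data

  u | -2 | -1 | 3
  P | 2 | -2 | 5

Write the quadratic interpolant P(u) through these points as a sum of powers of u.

Newton's divided differences:
P[-2,-1] = (-2 - 2) / (-1 - (-2)) = -4
P[-1,3] = (5 - (-2)) / (3 - (-1)) = 7/4
P[-2,-1,3] = (7/4 - (-4)) / (3 - (-2)) = 23/20
P(u) = 2 + (-4)·(u + 2) + (23/20)·(u + 2)(u + 1)
Expanding: P(u) = (23/20)u^2 - (11/20)u - 37/10

P(u) = (23/20)u^2 - (11/20)u - 37/10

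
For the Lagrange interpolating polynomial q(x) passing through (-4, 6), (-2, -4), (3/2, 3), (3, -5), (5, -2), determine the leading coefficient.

The leading coefficient equals the top divided difference q[-4,-2,3/2,3,5].
q[-4,-2] = (-4 - 6) / (-2 - (-4)) = -5
q[-2,3/2] = (3 - (-4)) / (3/2 - (-2)) = 2
q[3/2,3] = (-5 - 3) / (3 - 3/2) = -16/3
q[3,5] = (-2 - (-5)) / (5 - 3) = 3/2
q[-4,-2,3/2] = (2 - (-5)) / (3/2 - (-4)) = 14/11
q[-2,3/2,3] = (-16/3 - 2) / (3 - (-2)) = -22/15
q[3/2,3,5] = (3/2 - (-16/3)) / (5 - 3/2) = 41/21
q[-4,-2,3/2,3] = (-22/15 - 14/11) / (3 - (-4)) = -452/1155
q[-2,3/2,3,5] = (41/21 - (-22/15)) / (5 - (-2)) = 359/735
q[-4,-2,3/2,3,5] = (359/735 - (-452/1155)) / (5 - (-4)) = 2371/24255

2371/24255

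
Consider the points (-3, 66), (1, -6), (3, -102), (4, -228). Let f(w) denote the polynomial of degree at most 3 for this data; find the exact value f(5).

-430

Using Newton's divided-difference form:
f[-3,1] = (-6 - 66) / (1 - (-3)) = -18
f[1,3] = (-102 - (-6)) / (3 - 1) = -48
f[3,4] = (-228 - (-102)) / (4 - 3) = -126
f[-3,1,3] = (-48 - (-18)) / (3 - (-3)) = -5
f[1,3,4] = (-126 - (-48)) / (4 - 1) = -26
f[-3,1,3,4] = (-26 - (-5)) / (4 - (-3)) = -3
f(5) = 66 + (-18)·(8) + (-5)·(8)·(4) + (-3)·(8)·(4)·(2) = -430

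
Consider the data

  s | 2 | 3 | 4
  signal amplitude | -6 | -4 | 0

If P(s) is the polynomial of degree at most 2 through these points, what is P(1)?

-6

L_0(1) = (-2)·(-3)/[(-1)·(-2)] = 3
L_1(1) = (-1)·(-3)/[(1)·(-1)] = -3
L_2(1) = (-1)·(-2)/[(2)·(1)] = 1
Sum: (-6)·(3) + (-4)·(-3) + 0 = -6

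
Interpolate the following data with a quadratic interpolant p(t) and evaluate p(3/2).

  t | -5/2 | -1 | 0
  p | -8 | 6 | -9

-68

Evaluate each Lagrange basis at t = 3/2:
L_0(3/2) = (5/2)·(3/2)/[(-3/2)·(-5/2)] = 1
L_1(3/2) = (4)·(3/2)/[(3/2)·(-1)] = -4
L_2(3/2) = (4)·(5/2)/[(5/2)·(1)] = 4
Sum: (-8)·(1) + 6·(-4) + (-9)·(4) = -68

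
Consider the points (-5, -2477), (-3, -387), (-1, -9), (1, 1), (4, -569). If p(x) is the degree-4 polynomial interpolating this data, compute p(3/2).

-99/16

Evaluate each Lagrange basis at x = 3/2:
L_0(3/2) = (9/2)·(5/2)·(1/2)·(-5/2)/[(-2)·(-4)·(-6)·(-9)] = -25/768
L_1(3/2) = (13/2)·(5/2)·(1/2)·(-5/2)/[(2)·(-2)·(-4)·(-7)] = 325/1792
L_2(3/2) = (13/2)·(9/2)·(1/2)·(-5/2)/[(4)·(2)·(-2)·(-5)] = -117/256
L_3(3/2) = (13/2)·(9/2)·(5/2)·(-5/2)/[(6)·(4)·(2)·(-3)] = 325/256
L_4(3/2) = (13/2)·(9/2)·(5/2)·(1/2)/[(9)·(7)·(5)·(3)] = 13/336
Sum: (-2477)·(-25/768) + (-387)·(325/1792) + (-9)·(-117/256) + 1·(325/256) + (-569)·(13/336) = -99/16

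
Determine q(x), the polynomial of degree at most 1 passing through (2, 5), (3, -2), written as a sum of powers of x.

Build the Lagrange basis polynomials:
L_0(x) = (x - 3) / [-1] = -x + 3
L_1(x) = (x - 2) / [1] = x - 2
q(x) = 5·L_0 + (-2)·L_1
  5·L_0(x) = -5x + 15
  (-2)·L_1(x) = -2x + 4
Adding term by term: -7x + 19

q(x) = -7x + 19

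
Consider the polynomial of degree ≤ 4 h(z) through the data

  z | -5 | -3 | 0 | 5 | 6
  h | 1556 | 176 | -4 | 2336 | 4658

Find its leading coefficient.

The leading coefficient equals the top divided difference h[-5,-3,0,5,6].
h[-5,-3] = (176 - 1556) / (-3 - (-5)) = -690
h[-3,0] = (-4 - 176) / (0 - (-3)) = -60
h[0,5] = (2336 - (-4)) / (5 - 0) = 468
h[5,6] = (4658 - 2336) / (6 - 5) = 2322
h[-5,-3,0] = (-60 - (-690)) / (0 - (-5)) = 126
h[-3,0,5] = (468 - (-60)) / (5 - (-3)) = 66
h[0,5,6] = (2322 - 468) / (6 - 0) = 309
h[-5,-3,0,5] = (66 - 126) / (5 - (-5)) = -6
h[-3,0,5,6] = (309 - 66) / (6 - (-3)) = 27
h[-5,-3,0,5,6] = (27 - (-6)) / (6 - (-5)) = 3

3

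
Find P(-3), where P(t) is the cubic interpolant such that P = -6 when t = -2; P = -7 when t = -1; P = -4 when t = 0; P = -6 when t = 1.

8

Evaluate each Lagrange basis at t = -3:
L_0(-3) = (-2)·(-3)·(-4)/[(-1)·(-2)·(-3)] = 4
L_1(-3) = (-1)·(-3)·(-4)/[(1)·(-1)·(-2)] = -6
L_2(-3) = (-1)·(-2)·(-4)/[(2)·(1)·(-1)] = 4
L_3(-3) = (-1)·(-2)·(-3)/[(3)·(2)·(1)] = -1
Sum: (-6)·(4) + (-7)·(-6) + (-4)·(4) + (-6)·(-1) = 8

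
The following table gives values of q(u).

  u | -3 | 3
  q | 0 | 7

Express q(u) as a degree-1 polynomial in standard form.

q(u) = (7/6)u + 7/2

Build the Lagrange basis polynomials:
L_0(u) = (u - 3) / [-6] = -(1/6)u + 1/2
L_1(u) = (u + 3) / [6] = (1/6)u + 1/2
q(u) = 0·L_0 + 7·L_1
  0·L_0(u) = 0
  7·L_1(u) = (7/6)u + 7/2
Adding term by term: (7/6)u + 7/2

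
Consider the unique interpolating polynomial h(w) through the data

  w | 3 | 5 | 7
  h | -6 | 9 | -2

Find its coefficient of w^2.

L_0(w) = (w - 5)(w - 7) / [8] = (1/8)w^2 - (3/2)w + 35/8
L_1(w) = (w - 3)(w - 7) / [-4] = -(1/4)w^2 + (5/2)w - 21/4
L_2(w) = (w - 3)(w - 5) / [8] = (1/8)w^2 - w + 15/8
h(w) = (-6)·L_0 + 9·L_1 + (-2)·L_2
Only the coefficient of w^2 is needed; take it from each L_i and combine:
(-6)·(1/8) + 9·(-1/4) + (-2)·(1/8) = -13/4

-13/4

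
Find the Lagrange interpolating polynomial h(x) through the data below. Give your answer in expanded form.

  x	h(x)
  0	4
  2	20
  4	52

h(x) = 2x^2 + 4x + 4

L_0(x) = (x - 2)(x - 4) / [8] = (1/8)x^2 - (3/4)x + 1
L_1(x) = x(x - 4) / [-4] = -(1/4)x^2 + x
L_2(x) = x(x - 2) / [8] = (1/8)x^2 - (1/4)x
h(x) = 4·L_0 + 20·L_1 + 52·L_2
  4·L_0(x) = (1/2)x^2 - 3x + 4
  20·L_1(x) = -5x^2 + 20x
  52·L_2(x) = (13/2)x^2 - 13x
Adding term by term: 2x^2 + 4x + 4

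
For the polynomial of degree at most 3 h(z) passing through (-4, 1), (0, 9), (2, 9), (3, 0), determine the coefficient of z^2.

Build the Lagrange basis polynomials:
L_0(z) = z(z - 2)(z - 3) / [-168] = -(1/168)z^3 + (5/168)z^2 - (1/28)z
L_1(z) = (z + 4)(z - 2)(z - 3) / [24] = (1/24)z^3 - (1/24)z^2 - (7/12)z + 1
L_2(z) = (z + 4)z(z - 3) / [-12] = -(1/12)z^3 - (1/12)z^2 + z
L_3(z) = (z + 4)z(z - 2) / [21] = (1/21)z^3 + (2/21)z^2 - (8/21)z
h(z) = 1·L_0 + 9·L_1 + 9·L_2 + 0·L_3
Only the coefficient of z^2 is needed; take it from each L_i and combine:
1·(5/168) + 9·(-1/24) + 9·(-1/12) + 0·(2/21) = -23/21

-23/21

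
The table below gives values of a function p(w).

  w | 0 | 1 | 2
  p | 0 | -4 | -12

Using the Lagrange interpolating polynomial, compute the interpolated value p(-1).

0

Evaluate each Lagrange basis at w = -1:
L_0(-1) = (-2)·(-3)/[(-1)·(-2)] = 3
L_1(-1) = (-1)·(-3)/[(1)·(-1)] = -3
L_2(-1) = (-1)·(-2)/[(2)·(1)] = 1
Sum: 0 + (-4)·(-3) + (-12)·(1) = 0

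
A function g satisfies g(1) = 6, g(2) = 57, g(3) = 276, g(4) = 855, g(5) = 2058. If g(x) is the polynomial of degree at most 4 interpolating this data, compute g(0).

Using Newton's divided-difference form:
g[1,2] = (57 - 6) / (2 - 1) = 51
g[2,3] = (276 - 57) / (3 - 2) = 219
g[3,4] = (855 - 276) / (4 - 3) = 579
g[4,5] = (2058 - 855) / (5 - 4) = 1203
g[1,2,3] = (219 - 51) / (3 - 1) = 84
g[2,3,4] = (579 - 219) / (4 - 2) = 180
g[3,4,5] = (1203 - 579) / (5 - 3) = 312
g[1,2,3,4] = (180 - 84) / (4 - 1) = 32
g[2,3,4,5] = (312 - 180) / (5 - 2) = 44
g[1,2,3,4,5] = (44 - 32) / (5 - 1) = 3
g(0) = 6 + 51·(-1) + 84·(-1)·(-2) + 32·(-1)·(-2)·(-3) + 3·(-1)·(-2)·(-3)·(-4) = 3

3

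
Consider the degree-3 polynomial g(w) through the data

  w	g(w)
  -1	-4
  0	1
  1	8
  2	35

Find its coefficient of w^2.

1

Build the Lagrange basis polynomials:
L_0(w) = w(w - 1)(w - 2) / [-6] = -(1/6)w^3 + (1/2)w^2 - (1/3)w
L_1(w) = (w + 1)(w - 1)(w - 2) / [2] = (1/2)w^3 - w^2 - (1/2)w + 1
L_2(w) = (w + 1)w(w - 2) / [-2] = -(1/2)w^3 + (1/2)w^2 + w
L_3(w) = (w + 1)w(w - 1) / [6] = (1/6)w^3 - (1/6)w
g(w) = (-4)·L_0 + 1·L_1 + 8·L_2 + 35·L_3
Only the coefficient of w^2 is needed; take it from each L_i and combine:
(-4)·(1/2) + 1·(-1) + 8·(1/2) + 35·(0) = 1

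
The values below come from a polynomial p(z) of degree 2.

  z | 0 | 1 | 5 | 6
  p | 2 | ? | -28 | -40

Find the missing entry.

0

The 3 known values determine p uniquely (degree ≤ 2).
L_0(1) = (-4)·(-5)/[(-5)·(-6)] = 2/3
L_1(1) = (1)·(-5)/[(5)·(-1)] = 1
L_2(1) = (1)·(-4)/[(6)·(1)] = -2/3
Sum: 2·(2/3) + (-28)·(1) + (-40)·(-2/3) = 0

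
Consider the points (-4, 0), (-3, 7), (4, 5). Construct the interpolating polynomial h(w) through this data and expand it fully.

h(w) = -(51/56)w^2 + (5/8)w + 239/14

Newton's divided differences:
h[-4,-3] = (7 - 0) / (-3 - (-4)) = 7
h[-3,4] = (5 - 7) / (4 - (-3)) = -2/7
h[-4,-3,4] = (-2/7 - 7) / (4 - (-4)) = -51/56
h(w) = 7·(w + 4) + (-51/56)·(w + 4)(w + 3)
Expanding: h(w) = -(51/56)w^2 + (5/8)w + 239/14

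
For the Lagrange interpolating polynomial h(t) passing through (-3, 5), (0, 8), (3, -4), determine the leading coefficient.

-5/6

The leading coefficient equals the top divided difference h[-3,0,3].
h[-3,0] = (8 - 5) / (0 - (-3)) = 1
h[0,3] = (-4 - 8) / (3 - 0) = -4
h[-3,0,3] = (-4 - 1) / (3 - (-3)) = -5/6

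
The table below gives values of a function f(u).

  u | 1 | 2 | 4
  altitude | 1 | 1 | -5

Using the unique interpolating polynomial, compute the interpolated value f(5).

-11

L_0(5) = (3)·(1)/[(-1)·(-3)] = 1
L_1(5) = (4)·(1)/[(1)·(-2)] = -2
L_2(5) = (4)·(3)/[(3)·(2)] = 2
Sum: 1·(1) + 1·(-2) + (-5)·(2) = -11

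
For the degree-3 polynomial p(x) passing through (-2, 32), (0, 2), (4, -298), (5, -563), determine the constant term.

Build the Lagrange basis polynomials:
L_0(x) = x(x - 4)(x - 5) / [-84] = -(1/84)x^3 + (3/28)x^2 - (5/21)x
L_1(x) = (x + 2)(x - 4)(x - 5) / [40] = (1/40)x^3 - (7/40)x^2 + (1/20)x + 1
L_2(x) = (x + 2)x(x - 5) / [-24] = -(1/24)x^3 + (1/8)x^2 + (5/12)x
L_3(x) = (x + 2)x(x - 4) / [35] = (1/35)x^3 - (2/35)x^2 - (8/35)x
p(x) = 32·L_0 + 2·L_1 + (-298)·L_2 + (-563)·L_3
Only the constant term is needed; take it from each L_i and combine:
32·(0) + 2·(1) + (-298)·(0) + (-563)·(0) = 2

2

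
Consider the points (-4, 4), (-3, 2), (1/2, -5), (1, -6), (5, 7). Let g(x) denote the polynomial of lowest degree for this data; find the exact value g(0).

-281/72

L_0(0) = (3)·(-1/2)·(-1)·(-5)/[(-1)·(-9/2)·(-5)·(-9)] = -1/27
L_1(0) = (4)·(-1/2)·(-1)·(-5)/[(1)·(-7/2)·(-4)·(-8)] = 5/56
L_2(0) = (4)·(3)·(-1)·(-5)/[(9/2)·(7/2)·(-1/2)·(-9/2)] = 320/189
L_3(0) = (4)·(3)·(-1/2)·(-5)/[(5)·(4)·(1/2)·(-4)] = -3/4
L_4(0) = (4)·(3)·(-1/2)·(-1)/[(9)·(8)·(9/2)·(4)] = 1/216
Sum: 4·(-1/27) + 2·(5/56) + (-5)·(320/189) + (-6)·(-3/4) + 7·(1/216) = -281/72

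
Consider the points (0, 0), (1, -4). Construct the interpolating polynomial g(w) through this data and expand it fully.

g(w) = -4w

L_0(w) = (w - 1) / [-1] = -w + 1
L_1(w) = w / [1] = w
g(w) = 0·L_0 + (-4)·L_1
  0·L_0(w) = 0
  (-4)·L_1(w) = -4w
Adding term by term: -4w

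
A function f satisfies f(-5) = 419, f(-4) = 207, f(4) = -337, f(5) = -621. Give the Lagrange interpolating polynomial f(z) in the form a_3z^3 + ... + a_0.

Build the Lagrange basis polynomials:
L_0(z) = (z + 4)(z - 4)(z - 5) / [-90] = -(1/90)z^3 + (1/18)z^2 + (8/45)z - 8/9
L_1(z) = (z + 5)(z - 4)(z - 5) / [72] = (1/72)z^3 - (1/18)z^2 - (25/72)z + 25/18
L_2(z) = (z + 5)(z + 4)(z - 5) / [-72] = -(1/72)z^3 - (1/18)z^2 + (25/72)z + 25/18
L_3(z) = (z + 5)(z + 4)(z - 4) / [90] = (1/90)z^3 + (1/18)z^2 - (8/45)z - 8/9
f(z) = 419·L_0 + 207·L_1 + (-337)·L_2 + (-621)·L_3
  419·L_0(z) = -(419/90)z^3 + (419/18)z^2 + (3352/45)z - 3352/9
  207·L_1(z) = (23/8)z^3 - (23/2)z^2 - (575/8)z + 575/2
  (-337)·L_2(z) = (337/72)z^3 + (337/18)z^2 - (8425/72)z - 8425/18
  (-621)·L_3(z) = -(69/10)z^3 - (69/2)z^2 + (552/5)z + 552
Adding term by term: -4z^3 - 4z^2 - 4z - 1

f(z) = -4z^3 - 4z^2 - 4z - 1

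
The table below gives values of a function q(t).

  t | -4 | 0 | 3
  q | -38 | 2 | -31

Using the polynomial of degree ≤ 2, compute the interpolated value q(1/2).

L_0(1/2) = (1/2)·(-5/2)/[(-4)·(-7)] = -5/112
L_1(1/2) = (9/2)·(-5/2)/[(4)·(-3)] = 15/16
L_2(1/2) = (9/2)·(1/2)/[(7)·(3)] = 3/28
Sum: (-38)·(-5/112) + 2·(15/16) + (-31)·(3/28) = 1/4

1/4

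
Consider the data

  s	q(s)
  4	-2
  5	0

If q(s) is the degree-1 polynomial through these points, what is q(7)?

L_0(7) = (2)/[(-1)] = -2
L_1(7) = (3)/[(1)] = 3
Sum: (-2)·(-2) + 0 = 4

4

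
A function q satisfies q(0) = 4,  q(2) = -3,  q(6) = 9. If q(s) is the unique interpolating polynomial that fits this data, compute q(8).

Evaluate each Lagrange basis at s = 8:
L_0(8) = (6)·(2)/[(-2)·(-6)] = 1
L_1(8) = (8)·(2)/[(2)·(-4)] = -2
L_2(8) = (8)·(6)/[(6)·(4)] = 2
Sum: 4·(1) + (-3)·(-2) + 9·(2) = 28

28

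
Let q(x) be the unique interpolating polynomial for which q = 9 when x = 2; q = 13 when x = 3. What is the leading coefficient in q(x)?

The leading coefficient equals the top divided difference q[2,3].
q[2,3] = (13 - 9) / (3 - 2) = 4

4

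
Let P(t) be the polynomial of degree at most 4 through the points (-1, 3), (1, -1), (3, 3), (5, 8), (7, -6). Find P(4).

809/128

Using Newton's divided-difference form:
P[-1,1] = (-1 - 3) / (1 - (-1)) = -2
P[1,3] = (3 - (-1)) / (3 - 1) = 2
P[3,5] = (8 - 3) / (5 - 3) = 5/2
P[5,7] = (-6 - 8) / (7 - 5) = -7
P[-1,1,3] = (2 - (-2)) / (3 - (-1)) = 1
P[1,3,5] = (5/2 - 2) / (5 - 1) = 1/8
P[3,5,7] = (-7 - 5/2) / (7 - 3) = -19/8
P[-1,1,3,5] = (1/8 - 1) / (5 - (-1)) = -7/48
P[1,3,5,7] = (-19/8 - 1/8) / (7 - 1) = -5/12
P[-1,1,3,5,7] = (-5/12 - (-7/48)) / (7 - (-1)) = -13/384
P(4) = 3 + (-2)·(5) + 1·(5)·(3) + (-7/48)·(5)·(3)·(1) + (-13/384)·(5)·(3)·(1)·(-1) = 809/128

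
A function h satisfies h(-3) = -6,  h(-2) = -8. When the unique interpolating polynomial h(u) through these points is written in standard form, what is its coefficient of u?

Build the Lagrange basis polynomials:
L_0(u) = (u + 2) / [-1] = -u - 2
L_1(u) = (u + 3) / [1] = u + 3
h(u) = (-6)·L_0 + (-8)·L_1
Only the coefficient of u is needed; take it from each L_i and combine:
(-6)·(-1) + (-8)·(1) = -2

-2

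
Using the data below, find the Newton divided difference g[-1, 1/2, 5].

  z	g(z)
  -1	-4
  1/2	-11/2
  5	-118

-4

g[-1,1/2] = (-11/2 - (-4)) / (1/2 - (-1)) = -1
g[1/2,5] = (-118 - (-11/2)) / (5 - 1/2) = -25
g[-1,1/2,5] = (-25 - (-1)) / (5 - (-1)) = -4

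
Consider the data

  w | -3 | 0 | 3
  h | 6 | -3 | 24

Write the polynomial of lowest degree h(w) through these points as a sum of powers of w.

h(w) = 2w^2 + 3w - 3

Newton's divided differences:
h[-3,0] = (-3 - 6) / (0 - (-3)) = -3
h[0,3] = (24 - (-3)) / (3 - 0) = 9
h[-3,0,3] = (9 - (-3)) / (3 - (-3)) = 2
h(w) = 6 + (-3)·(w + 3) + 2·(w + 3)w
Expanding: h(w) = 2w^2 + 3w - 3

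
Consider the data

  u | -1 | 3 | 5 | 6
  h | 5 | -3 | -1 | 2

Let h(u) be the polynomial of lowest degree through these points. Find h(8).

Evaluate each Lagrange basis at u = 8:
L_0(8) = (5)·(3)·(2)/[(-4)·(-6)·(-7)] = -5/28
L_1(8) = (9)·(3)·(2)/[(4)·(-2)·(-3)] = 9/4
L_2(8) = (9)·(5)·(2)/[(6)·(2)·(-1)] = -15/2
L_3(8) = (9)·(5)·(3)/[(7)·(3)·(1)] = 45/7
Sum: 5·(-5/28) + (-3)·(9/4) + (-1)·(-15/2) + 2·(45/7) = 89/7

89/7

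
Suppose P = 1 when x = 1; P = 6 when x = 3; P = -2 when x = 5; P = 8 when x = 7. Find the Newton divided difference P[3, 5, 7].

9/4

P[3,5] = (-2 - 6) / (5 - 3) = -4
P[5,7] = (8 - (-2)) / (7 - 5) = 5
P[3,5,7] = (5 - (-4)) / (7 - 3) = 9/4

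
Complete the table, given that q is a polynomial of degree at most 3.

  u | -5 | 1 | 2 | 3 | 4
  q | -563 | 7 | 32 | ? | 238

101

The 4 known values determine q uniquely (degree ≤ 3).
Evaluate each Lagrange basis at u = 3:
L_0(3) = (2)·(1)·(-1)/[(-6)·(-7)·(-9)] = 1/189
L_1(3) = (8)·(1)·(-1)/[(6)·(-1)·(-3)] = -4/9
L_2(3) = (8)·(2)·(-1)/[(7)·(1)·(-2)] = 8/7
L_3(3) = (8)·(2)·(1)/[(9)·(3)·(2)] = 8/27
Sum: (-563)·(1/189) + 7·(-4/9) + 32·(8/7) + 238·(8/27) = 101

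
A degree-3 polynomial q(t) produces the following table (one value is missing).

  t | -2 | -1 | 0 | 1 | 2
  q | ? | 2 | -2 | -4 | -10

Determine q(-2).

The 4 known values determine q uniquely (degree ≤ 3).
Evaluate each Lagrange basis at t = -2:
L_0(-2) = (-2)·(-3)·(-4)/[(-1)·(-2)·(-3)] = 4
L_1(-2) = (-1)·(-3)·(-4)/[(1)·(-1)·(-2)] = -6
L_2(-2) = (-1)·(-2)·(-4)/[(2)·(1)·(-1)] = 4
L_3(-2) = (-1)·(-2)·(-3)/[(3)·(2)·(1)] = -1
Sum: 2·(4) + (-2)·(-6) + (-4)·(4) + (-10)·(-1) = 14

14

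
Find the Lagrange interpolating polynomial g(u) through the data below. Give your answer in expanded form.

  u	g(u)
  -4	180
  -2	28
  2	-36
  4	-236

g(u) = -3u^3 - 2u^2 - 4u + 4

L_0(u) = (u + 2)(u - 2)(u - 4) / [-96] = -(1/96)u^3 + (1/24)u^2 + (1/24)u - 1/6
L_1(u) = (u + 4)(u - 2)(u - 4) / [48] = (1/48)u^3 - (1/24)u^2 - (1/3)u + 2/3
L_2(u) = (u + 4)(u + 2)(u - 4) / [-48] = -(1/48)u^3 - (1/24)u^2 + (1/3)u + 2/3
L_3(u) = (u + 4)(u + 2)(u - 2) / [96] = (1/96)u^3 + (1/24)u^2 - (1/24)u - 1/6
g(u) = 180·L_0 + 28·L_1 + (-36)·L_2 + (-236)·L_3
  180·L_0(u) = -(15/8)u^3 + (15/2)u^2 + (15/2)u - 30
  28·L_1(u) = (7/12)u^3 - (7/6)u^2 - (28/3)u + 56/3
  (-36)·L_2(u) = (3/4)u^3 + (3/2)u^2 - 12u - 24
  (-236)·L_3(u) = -(59/24)u^3 - (59/6)u^2 + (59/6)u + 118/3
Adding term by term: -3u^3 - 2u^2 - 4u + 4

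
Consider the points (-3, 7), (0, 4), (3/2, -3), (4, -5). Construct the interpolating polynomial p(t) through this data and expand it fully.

p(t) = (481/1890)t^3 - (1637/3780)t^2 - (5783/1260)t + 4

Build the Lagrange basis polynomials:
L_0(t) = t(t - 3/2)(t - 4) / [-189/2] = -(2/189)t^3 + (11/189)t^2 - (4/63)t
L_1(t) = (t + 3)(t - 3/2)(t - 4) / [18] = (1/18)t^3 - (5/36)t^2 - (7/12)t + 1
L_2(t) = (t + 3)t(t - 4) / [-135/8] = -(8/135)t^3 + (8/135)t^2 + (32/45)t
L_3(t) = (t + 3)t(t - 3/2) / [70] = (1/70)t^3 + (3/140)t^2 - (9/140)t
p(t) = 7·L_0 + 4·L_1 + (-3)·L_2 + (-5)·L_3
  7·L_0(t) = -(2/27)t^3 + (11/27)t^2 - (4/9)t
  4·L_1(t) = (2/9)t^3 - (5/9)t^2 - (7/3)t + 4
  (-3)·L_2(t) = (8/45)t^3 - (8/45)t^2 - (32/15)t
  (-5)·L_3(t) = -(1/14)t^3 - (3/28)t^2 + (9/28)t
Adding term by term: (481/1890)t^3 - (1637/3780)t^2 - (5783/1260)t + 4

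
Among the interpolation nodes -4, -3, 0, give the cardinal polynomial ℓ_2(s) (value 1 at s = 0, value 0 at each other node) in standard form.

ℓ_2(s) = (s + 4)(s + 3) / [(4)·(3)]
       = (s^2 + 7s + 12) / (12)

ℓ_2(s) = (1/12)s^2 + (7/12)s + 1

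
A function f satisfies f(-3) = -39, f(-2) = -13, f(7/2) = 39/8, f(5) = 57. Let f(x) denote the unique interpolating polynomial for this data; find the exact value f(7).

Evaluate each Lagrange basis at x = 7:
L_0(7) = (9)·(7/2)·(2)/[(-1)·(-13/2)·(-8)] = -63/52
L_1(7) = (10)·(7/2)·(2)/[(1)·(-11/2)·(-7)] = 20/11
L_2(7) = (10)·(9)·(2)/[(13/2)·(11/2)·(-3/2)] = -480/143
L_3(7) = (10)·(9)·(7/2)/[(8)·(7)·(3/2)] = 15/4
Sum: (-39)·(-63/52) + (-13)·(20/11) + 39/8·(-480/143) + 57·(15/4) = 221

221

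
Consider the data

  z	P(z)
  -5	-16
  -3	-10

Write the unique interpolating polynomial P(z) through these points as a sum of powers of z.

P(z) = 3z - 1

Build the Lagrange basis polynomials:
L_0(z) = (z + 3) / [-2] = -(1/2)z - 3/2
L_1(z) = (z + 5) / [2] = (1/2)z + 5/2
P(z) = (-16)·L_0 + (-10)·L_1
  (-16)·L_0(z) = 8z + 24
  (-10)·L_1(z) = -5z - 25
Adding term by term: 3z - 1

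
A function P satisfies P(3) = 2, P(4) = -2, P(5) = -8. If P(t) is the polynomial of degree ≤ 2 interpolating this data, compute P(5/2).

Using Newton's divided-difference form:
P[3,4] = (-2 - 2) / (4 - 3) = -4
P[4,5] = (-8 - (-2)) / (5 - 4) = -6
P[3,4,5] = (-6 - (-4)) / (5 - 3) = -1
P(5/2) = 2 + (-4)·(-1/2) + (-1)·(-1/2)·(-3/2) = 13/4

13/4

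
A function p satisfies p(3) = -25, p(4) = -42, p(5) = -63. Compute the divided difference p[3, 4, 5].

p[3,4] = (-42 - (-25)) / (4 - 3) = -17
p[4,5] = (-63 - (-42)) / (5 - 4) = -21
p[3,4,5] = (-21 - (-17)) / (5 - 3) = -2

-2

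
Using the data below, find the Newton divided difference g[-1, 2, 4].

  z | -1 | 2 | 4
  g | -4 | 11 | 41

2

g[-1,2] = (11 - (-4)) / (2 - (-1)) = 5
g[2,4] = (41 - 11) / (4 - 2) = 15
g[-1,2,4] = (15 - 5) / (4 - (-1)) = 2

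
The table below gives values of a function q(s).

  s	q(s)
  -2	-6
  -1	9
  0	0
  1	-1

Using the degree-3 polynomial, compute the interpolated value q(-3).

Evaluate each Lagrange basis at s = -3:
L_0(-3) = (-2)·(-3)·(-4)/[(-1)·(-2)·(-3)] = 4
L_1(-3) = (-1)·(-3)·(-4)/[(1)·(-1)·(-2)] = -6
L_2(-3) = (-1)·(-2)·(-4)/[(2)·(1)·(-1)] = 4
L_3(-3) = (-1)·(-2)·(-3)/[(3)·(2)·(1)] = -1
Sum: (-6)·(4) + 9·(-6) + 0 + (-1)·(-1) = -77

-77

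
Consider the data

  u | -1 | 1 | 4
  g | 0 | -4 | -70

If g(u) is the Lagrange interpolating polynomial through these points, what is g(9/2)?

L_0(9/2) = (7/2)·(1/2)/[(-2)·(-5)] = 7/40
L_1(9/2) = (11/2)·(1/2)/[(2)·(-3)] = -11/24
L_2(9/2) = (11/2)·(7/2)/[(5)·(3)] = 77/60
Sum: 0 + (-4)·(-11/24) + (-70)·(77/60) = -88

-88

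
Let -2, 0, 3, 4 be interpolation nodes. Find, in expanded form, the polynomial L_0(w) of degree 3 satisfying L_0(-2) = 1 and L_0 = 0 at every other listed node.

L_0(w) = -(1/60)w^3 + (7/60)w^2 - (1/5)w

L_0(w) = w(w - 3)(w - 4) / [(-2)·(-5)·(-6)]
       = (w^3 - 7w^2 + 12w) / (-60)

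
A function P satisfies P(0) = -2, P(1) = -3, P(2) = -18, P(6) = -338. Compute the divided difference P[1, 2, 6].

P[1,2] = (-18 - (-3)) / (2 - 1) = -15
P[2,6] = (-338 - (-18)) / (6 - 2) = -80
P[1,2,6] = (-80 - (-15)) / (6 - 1) = -13

-13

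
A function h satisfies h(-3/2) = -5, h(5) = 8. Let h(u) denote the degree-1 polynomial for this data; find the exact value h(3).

Evaluate each Lagrange basis at u = 3:
L_0(3) = (-2)/[(-13/2)] = 4/13
L_1(3) = (9/2)/[(13/2)] = 9/13
Sum: (-5)·(4/13) + 8·(9/13) = 4

4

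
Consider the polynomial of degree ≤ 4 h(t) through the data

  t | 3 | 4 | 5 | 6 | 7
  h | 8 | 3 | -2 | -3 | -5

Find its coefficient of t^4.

The leading coefficient equals the top divided difference h[3,4,5,6,7].
h[3,4] = (3 - 8) / (4 - 3) = -5
h[4,5] = (-2 - 3) / (5 - 4) = -5
h[5,6] = (-3 - (-2)) / (6 - 5) = -1
h[6,7] = (-5 - (-3)) / (7 - 6) = -2
h[3,4,5] = (-5 - (-5)) / (5 - 3) = 0
h[4,5,6] = (-1 - (-5)) / (6 - 4) = 2
h[5,6,7] = (-2 - (-1)) / (7 - 5) = -1/2
h[3,4,5,6] = (2 - 0) / (6 - 3) = 2/3
h[4,5,6,7] = (-1/2 - 2) / (7 - 4) = -5/6
h[3,4,5,6,7] = (-5/6 - 2/3) / (7 - 3) = -3/8

-3/8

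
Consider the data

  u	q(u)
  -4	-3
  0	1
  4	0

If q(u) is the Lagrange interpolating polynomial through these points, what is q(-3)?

-49/32

L_0(-3) = (-3)·(-7)/[(-4)·(-8)] = 21/32
L_1(-3) = (1)·(-7)/[(4)·(-4)] = 7/16
L_2(-3) = (1)·(-3)/[(8)·(4)] = -3/32
Sum: (-3)·(21/32) + 1·(7/16) + 0 = -49/32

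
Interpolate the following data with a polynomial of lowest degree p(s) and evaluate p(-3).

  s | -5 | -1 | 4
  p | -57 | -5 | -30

Using Newton's divided-difference form:
p[-5,-1] = (-5 - (-57)) / (-1 - (-5)) = 13
p[-1,4] = (-30 - (-5)) / (4 - (-1)) = -5
p[-5,-1,4] = (-5 - 13) / (4 - (-5)) = -2
p(-3) = -57 + 13·(2) + (-2)·(2)·(-2) = -23

-23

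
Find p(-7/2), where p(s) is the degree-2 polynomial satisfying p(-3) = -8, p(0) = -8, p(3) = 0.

Evaluate each Lagrange basis at s = -7/2:
L_0(-7/2) = (-7/2)·(-13/2)/[(-3)·(-6)] = 91/72
L_1(-7/2) = (-1/2)·(-13/2)/[(3)·(-3)] = -13/36
L_2(-7/2) = (-1/2)·(-7/2)/[(6)·(3)] = 7/72
Sum: (-8)·(91/72) + (-8)·(-13/36) + 0 = -65/9

-65/9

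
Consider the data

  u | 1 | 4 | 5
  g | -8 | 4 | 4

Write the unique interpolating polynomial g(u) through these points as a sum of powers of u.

g(u) = -u^2 + 9u - 16

Build the Lagrange basis polynomials:
L_0(u) = (u - 4)(u - 5) / [12] = (1/12)u^2 - (3/4)u + 5/3
L_1(u) = (u - 1)(u - 5) / [-3] = -(1/3)u^2 + 2u - 5/3
L_2(u) = (u - 1)(u - 4) / [4] = (1/4)u^2 - (5/4)u + 1
g(u) = (-8)·L_0 + 4·L_1 + 4·L_2
  (-8)·L_0(u) = -(2/3)u^2 + 6u - 40/3
  4·L_1(u) = -(4/3)u^2 + 8u - 20/3
  4·L_2(u) = u^2 - 5u + 4
Adding term by term: -u^2 + 9u - 16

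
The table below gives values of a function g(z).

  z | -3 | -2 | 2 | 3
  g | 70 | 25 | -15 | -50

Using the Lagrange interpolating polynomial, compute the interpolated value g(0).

Evaluate each Lagrange basis at z = 0:
L_0(0) = (2)·(-2)·(-3)/[(-1)·(-5)·(-6)] = -2/5
L_1(0) = (3)·(-2)·(-3)/[(1)·(-4)·(-5)] = 9/10
L_2(0) = (3)·(2)·(-3)/[(5)·(4)·(-1)] = 9/10
L_3(0) = (3)·(2)·(-2)/[(6)·(5)·(1)] = -2/5
Sum: 70·(-2/5) + 25·(9/10) + (-15)·(9/10) + (-50)·(-2/5) = 1

1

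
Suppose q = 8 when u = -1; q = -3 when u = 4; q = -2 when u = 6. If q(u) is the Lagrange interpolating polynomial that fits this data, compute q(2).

Evaluate each Lagrange basis at u = 2:
L_0(2) = (-2)·(-4)/[(-5)·(-7)] = 8/35
L_1(2) = (3)·(-4)/[(5)·(-2)] = 6/5
L_2(2) = (3)·(-2)/[(7)·(2)] = -3/7
Sum: 8·(8/35) + (-3)·(6/5) + (-2)·(-3/7) = -32/35

-32/35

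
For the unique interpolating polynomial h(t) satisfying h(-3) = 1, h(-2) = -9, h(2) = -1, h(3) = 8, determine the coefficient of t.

L_0(t) = (t + 2)(t - 2)(t - 3) / [-30] = -(1/30)t^3 + (1/10)t^2 + (2/15)t - 2/5
L_1(t) = (t + 3)(t - 2)(t - 3) / [20] = (1/20)t^3 - (1/10)t^2 - (9/20)t + 9/10
L_2(t) = (t + 3)(t + 2)(t - 3) / [-20] = -(1/20)t^3 - (1/10)t^2 + (9/20)t + 9/10
L_3(t) = (t + 3)(t + 2)(t - 2) / [30] = (1/30)t^3 + (1/10)t^2 - (2/15)t - 2/5
h(t) = 1·L_0 + (-9)·L_1 + (-1)·L_2 + 8·L_3
Only the coefficient of t is needed; take it from each L_i and combine:
1·(2/15) + (-9)·(-9/20) + (-1)·(9/20) + 8·(-2/15) = 8/3

8/3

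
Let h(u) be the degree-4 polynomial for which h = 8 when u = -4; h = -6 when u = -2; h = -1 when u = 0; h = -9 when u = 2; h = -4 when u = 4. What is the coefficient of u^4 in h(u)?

29/192

Build the Lagrange basis polynomials:
L_0(u) = (u + 2)u(u - 2)(u - 4) / [384] = (1/384)u^4 - (1/96)u^3 - (1/96)u^2 + (1/24)u
L_1(u) = (u + 4)u(u - 2)(u - 4) / [-96] = -(1/96)u^4 + (1/48)u^3 + (1/6)u^2 - (1/3)u
L_2(u) = (u + 4)(u + 2)(u - 2)(u - 4) / [64] = (1/64)u^4 - (5/16)u^2 + 1
L_3(u) = (u + 4)(u + 2)u(u - 4) / [-96] = -(1/96)u^4 - (1/48)u^3 + (1/6)u^2 + (1/3)u
L_4(u) = (u + 4)(u + 2)u(u - 2) / [384] = (1/384)u^4 + (1/96)u^3 - (1/96)u^2 - (1/24)u
h(u) = 8·L_0 + (-6)·L_1 + (-1)·L_2 + (-9)·L_3 + (-4)·L_4
Only the coefficient of u^4 is needed; take it from each L_i and combine:
8·(1/384) + (-6)·(-1/96) + (-1)·(1/64) + (-9)·(-1/96) + (-4)·(1/384) = 29/192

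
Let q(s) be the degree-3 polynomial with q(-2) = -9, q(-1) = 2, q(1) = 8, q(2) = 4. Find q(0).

15/2

Using Newton's divided-difference form:
q[-2,-1] = (2 - (-9)) / (-1 - (-2)) = 11
q[-1,1] = (8 - 2) / (1 - (-1)) = 3
q[1,2] = (4 - 8) / (2 - 1) = -4
q[-2,-1,1] = (3 - 11) / (1 - (-2)) = -8/3
q[-1,1,2] = (-4 - 3) / (2 - (-1)) = -7/3
q[-2,-1,1,2] = (-7/3 - (-8/3)) / (2 - (-2)) = 1/12
q(0) = -9 + 11·(2) + (-8/3)·(2)·(1) + (1/12)·(2)·(1)·(-1) = 15/2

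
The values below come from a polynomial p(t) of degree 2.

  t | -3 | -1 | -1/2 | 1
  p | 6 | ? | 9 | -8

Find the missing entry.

The 3 known values determine p uniquely (degree ≤ 2).
L_0(-1) = (-1/2)·(-2)/[(-5/2)·(-4)] = 1/10
L_1(-1) = (2)·(-2)/[(5/2)·(-3/2)] = 16/15
L_2(-1) = (2)·(-1/2)/[(4)·(3/2)] = -1/6
Sum: 6·(1/10) + 9·(16/15) + (-8)·(-1/6) = 173/15

173/15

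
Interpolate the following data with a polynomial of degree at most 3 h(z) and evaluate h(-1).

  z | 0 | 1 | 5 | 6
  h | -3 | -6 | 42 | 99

Using Newton's divided-difference form:
h[0,1] = (-6 - (-3)) / (1 - 0) = -3
h[1,5] = (42 - (-6)) / (5 - 1) = 12
h[5,6] = (99 - 42) / (6 - 5) = 57
h[0,1,5] = (12 - (-3)) / (5 - 0) = 3
h[1,5,6] = (57 - 12) / (6 - 1) = 9
h[0,1,5,6] = (9 - 3) / (6 - 0) = 1
h(-1) = -3 + (-3)·(-1) + 3·(-1)·(-2) + 1·(-1)·(-2)·(-6) = -6

-6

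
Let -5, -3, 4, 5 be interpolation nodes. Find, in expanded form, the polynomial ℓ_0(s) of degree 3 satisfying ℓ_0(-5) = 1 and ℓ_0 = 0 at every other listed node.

ℓ_0(s) = (s + 3)(s - 4)(s - 5) / [(-2)·(-9)·(-10)]
       = (s^3 - 6s^2 - 7s + 60) / (-180)

ℓ_0(s) = -(1/180)s^3 + (1/30)s^2 + (7/180)s - 1/3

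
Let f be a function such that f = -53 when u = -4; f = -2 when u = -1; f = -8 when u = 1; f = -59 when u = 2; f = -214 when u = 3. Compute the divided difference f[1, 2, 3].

f[1,2] = (-59 - (-8)) / (2 - 1) = -51
f[2,3] = (-214 - (-59)) / (3 - 2) = -155
f[1,2,3] = (-155 - (-51)) / (3 - 1) = -52

-52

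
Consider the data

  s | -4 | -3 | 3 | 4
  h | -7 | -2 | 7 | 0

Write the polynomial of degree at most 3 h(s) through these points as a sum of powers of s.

h(s) = -(5/56)s^3 - (6/7)s^2 + (129/56)s + 143/14

Newton's divided differences:
h[-4,-3] = (-2 - (-7)) / (-3 - (-4)) = 5
h[-3,3] = (7 - (-2)) / (3 - (-3)) = 3/2
h[3,4] = (0 - 7) / (4 - 3) = -7
h[-4,-3,3] = (3/2 - 5) / (3 - (-4)) = -1/2
h[-3,3,4] = (-7 - 3/2) / (4 - (-3)) = -17/14
h[-4,-3,3,4] = (-17/14 - (-1/2)) / (4 - (-4)) = -5/56
h(s) = -7 + 5·(s + 4) + (-1/2)·(s + 4)(s + 3) + (-5/56)·(s + 4)(s + 3)(s - 3)
Expanding: h(s) = -(5/56)s^3 - (6/7)s^2 + (129/56)s + 143/14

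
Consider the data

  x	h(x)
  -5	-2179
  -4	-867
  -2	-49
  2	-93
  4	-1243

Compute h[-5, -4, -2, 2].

h[-5,-4] = (-867 - (-2179)) / (-4 - (-5)) = 1312
h[-4,-2] = (-49 - (-867)) / (-2 - (-4)) = 409
h[-2,2] = (-93 - (-49)) / (2 - (-2)) = -11
h[-5,-4,-2] = (409 - 1312) / (-2 - (-5)) = -301
h[-4,-2,2] = (-11 - 409) / (2 - (-4)) = -70
h[-5,-4,-2,2] = (-70 - (-301)) / (2 - (-5)) = 33

33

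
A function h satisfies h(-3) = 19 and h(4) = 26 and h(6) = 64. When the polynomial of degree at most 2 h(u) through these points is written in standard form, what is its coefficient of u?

-1

L_0(u) = (u - 4)(u - 6) / [63] = (1/63)u^2 - (10/63)u + 8/21
L_1(u) = (u + 3)(u - 6) / [-14] = -(1/14)u^2 + (3/14)u + 9/7
L_2(u) = (u + 3)(u - 4) / [18] = (1/18)u^2 - (1/18)u - 2/3
h(u) = 19·L_0 + 26·L_1 + 64·L_2
Only the coefficient of u is needed; take it from each L_i and combine:
19·(-10/63) + 26·(3/14) + 64·(-1/18) = -1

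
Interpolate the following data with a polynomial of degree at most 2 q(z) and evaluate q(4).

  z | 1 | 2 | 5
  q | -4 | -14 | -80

-52

Using Newton's divided-difference form:
q[1,2] = (-14 - (-4)) / (2 - 1) = -10
q[2,5] = (-80 - (-14)) / (5 - 2) = -22
q[1,2,5] = (-22 - (-10)) / (5 - 1) = -3
q(4) = -4 + (-10)·(3) + (-3)·(3)·(2) = -52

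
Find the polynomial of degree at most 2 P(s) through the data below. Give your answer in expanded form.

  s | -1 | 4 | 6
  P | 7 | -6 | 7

P(s) = (13/10)s^2 - (13/2)s - 4/5

Build the Lagrange basis polynomials:
L_0(s) = (s - 4)(s - 6) / [35] = (1/35)s^2 - (2/7)s + 24/35
L_1(s) = (s + 1)(s - 6) / [-10] = -(1/10)s^2 + (1/2)s + 3/5
L_2(s) = (s + 1)(s - 4) / [14] = (1/14)s^2 - (3/14)s - 2/7
P(s) = 7·L_0 + (-6)·L_1 + 7·L_2
  7·L_0(s) = (1/5)s^2 - 2s + 24/5
  (-6)·L_1(s) = (3/5)s^2 - 3s - 18/5
  7·L_2(s) = (1/2)s^2 - (3/2)s - 2
Adding term by term: (13/10)s^2 - (13/2)s - 4/5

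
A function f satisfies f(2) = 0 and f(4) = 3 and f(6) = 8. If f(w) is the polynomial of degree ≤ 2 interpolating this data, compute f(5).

21/4

Using Newton's divided-difference form:
f[2,4] = (3 - 0) / (4 - 2) = 3/2
f[4,6] = (8 - 3) / (6 - 4) = 5/2
f[2,4,6] = (5/2 - 3/2) / (6 - 2) = 1/4
f(5) = 0 + (3/2)·(3) + (1/4)·(3)·(1) = 21/4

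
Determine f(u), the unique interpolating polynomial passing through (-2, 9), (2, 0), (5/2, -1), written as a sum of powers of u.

f(u) = (1/18)u^2 - (9/4)u + 77/18

Newton's divided differences:
f[-2,2] = (0 - 9) / (2 - (-2)) = -9/4
f[2,5/2] = (-1 - 0) / (5/2 - 2) = -2
f[-2,2,5/2] = (-2 - (-9/4)) / (5/2 - (-2)) = 1/18
f(u) = 9 + (-9/4)·(u + 2) + (1/18)·(u + 2)(u - 2)
Expanding: f(u) = (1/18)u^2 - (9/4)u + 77/18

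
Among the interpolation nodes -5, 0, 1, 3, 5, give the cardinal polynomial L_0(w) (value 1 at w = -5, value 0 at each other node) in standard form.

L_0(w) = (1/2400)w^4 - (3/800)w^3 + (23/2400)w^2 - (1/160)w

L_0(w) = w(w - 1)(w - 3)(w - 5) / [(-5)·(-6)·(-8)·(-10)]
       = (w^4 - 9w^3 + 23w^2 - 15w) / (2400)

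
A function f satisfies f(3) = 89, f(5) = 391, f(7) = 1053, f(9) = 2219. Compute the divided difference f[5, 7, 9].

63

f[5,7] = (1053 - 391) / (7 - 5) = 331
f[7,9] = (2219 - 1053) / (9 - 7) = 583
f[5,7,9] = (583 - 331) / (9 - 5) = 63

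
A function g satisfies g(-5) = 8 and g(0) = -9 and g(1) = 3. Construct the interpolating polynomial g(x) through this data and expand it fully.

g(x) = (77/30)x^2 + (283/30)x - 9

Build the Lagrange basis polynomials:
L_0(x) = x(x - 1) / [30] = (1/30)x^2 - (1/30)x
L_1(x) = (x + 5)(x - 1) / [-5] = -(1/5)x^2 - (4/5)x + 1
L_2(x) = (x + 5)x / [6] = (1/6)x^2 + (5/6)x
g(x) = 8·L_0 + (-9)·L_1 + 3·L_2
  8·L_0(x) = (4/15)x^2 - (4/15)x
  (-9)·L_1(x) = (9/5)x^2 + (36/5)x - 9
  3·L_2(x) = (1/2)x^2 + (5/2)x
Adding term by term: (77/30)x^2 + (283/30)x - 9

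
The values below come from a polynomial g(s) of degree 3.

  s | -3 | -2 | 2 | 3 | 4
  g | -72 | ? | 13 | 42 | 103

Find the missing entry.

The 4 known values determine g uniquely (degree ≤ 3).
Evaluate each Lagrange basis at s = -2:
L_0(-2) = (-4)·(-5)·(-6)/[(-5)·(-6)·(-7)] = 4/7
L_1(-2) = (1)·(-5)·(-6)/[(5)·(-1)·(-2)] = 3
L_2(-2) = (1)·(-4)·(-6)/[(6)·(1)·(-1)] = -4
L_3(-2) = (1)·(-4)·(-5)/[(7)·(2)·(1)] = 10/7
Sum: (-72)·(4/7) + 13·(3) + 42·(-4) + 103·(10/7) = -23

-23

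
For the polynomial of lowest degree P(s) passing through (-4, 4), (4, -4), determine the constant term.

0

Build the Lagrange basis polynomials:
L_0(s) = (s - 4) / [-8] = -(1/8)s + 1/2
L_1(s) = (s + 4) / [8] = (1/8)s + 1/2
P(s) = 4·L_0 + (-4)·L_1
Only the constant term is needed; take it from each L_i and combine:
4·(1/2) + (-4)·(1/2) = 0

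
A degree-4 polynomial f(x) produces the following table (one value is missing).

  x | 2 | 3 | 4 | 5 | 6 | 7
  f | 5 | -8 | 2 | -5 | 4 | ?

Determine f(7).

The 5 known values determine f uniquely (degree ≤ 4).
Evaluate each Lagrange basis at x = 7:
L_0(7) = (4)·(3)·(2)·(1)/[(-1)·(-2)·(-3)·(-4)] = 1
L_1(7) = (5)·(3)·(2)·(1)/[(1)·(-1)·(-2)·(-3)] = -5
L_2(7) = (5)·(4)·(2)·(1)/[(2)·(1)·(-1)·(-2)] = 10
L_3(7) = (5)·(4)·(3)·(1)/[(3)·(2)·(1)·(-1)] = -10
L_4(7) = (5)·(4)·(3)·(2)/[(4)·(3)·(2)·(1)] = 5
Sum: 5·(1) + (-8)·(-5) + 2·(10) + (-5)·(-10) + 4·(5) = 135

135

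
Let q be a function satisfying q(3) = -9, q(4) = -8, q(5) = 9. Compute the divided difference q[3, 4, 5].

8

q[3,4] = (-8 - (-9)) / (4 - 3) = 1
q[4,5] = (9 - (-8)) / (5 - 4) = 17
q[3,4,5] = (17 - 1) / (5 - 3) = 8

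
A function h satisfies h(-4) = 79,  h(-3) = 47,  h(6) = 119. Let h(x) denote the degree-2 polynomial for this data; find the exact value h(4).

L_0(4) = (7)·(-2)/[(-1)·(-10)] = -7/5
L_1(4) = (8)·(-2)/[(1)·(-9)] = 16/9
L_2(4) = (8)·(7)/[(10)·(9)] = 28/45
Sum: 79·(-7/5) + 47·(16/9) + 119·(28/45) = 47

47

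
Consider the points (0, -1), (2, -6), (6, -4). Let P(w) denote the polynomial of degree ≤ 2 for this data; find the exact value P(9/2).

Using Newton's divided-difference form:
P[0,2] = (-6 - (-1)) / (2 - 0) = -5/2
P[2,6] = (-4 - (-6)) / (6 - 2) = 1/2
P[0,2,6] = (1/2 - (-5/2)) / (6 - 0) = 1/2
P(9/2) = -1 + (-5/2)·(9/2) + (1/2)·(9/2)·(5/2) = -53/8

-53/8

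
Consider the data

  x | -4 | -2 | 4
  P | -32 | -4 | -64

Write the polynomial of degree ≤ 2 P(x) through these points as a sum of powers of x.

Newton's divided differences:
P[-4,-2] = (-4 - (-32)) / (-2 - (-4)) = 14
P[-2,4] = (-64 - (-4)) / (4 - (-2)) = -10
P[-4,-2,4] = (-10 - 14) / (4 - (-4)) = -3
P(x) = -32 + 14·(x + 4) + (-3)·(x + 4)(x + 2)
Expanding: P(x) = -3x^2 - 4x

P(x) = -3x^2 - 4x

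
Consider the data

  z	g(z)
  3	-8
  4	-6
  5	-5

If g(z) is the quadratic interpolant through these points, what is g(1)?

-15

Evaluate each Lagrange basis at z = 1:
L_0(1) = (-3)·(-4)/[(-1)·(-2)] = 6
L_1(1) = (-2)·(-4)/[(1)·(-1)] = -8
L_2(1) = (-2)·(-3)/[(2)·(1)] = 3
Sum: (-8)·(6) + (-6)·(-8) + (-5)·(3) = -15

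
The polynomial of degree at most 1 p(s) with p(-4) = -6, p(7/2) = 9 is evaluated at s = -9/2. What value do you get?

L_0(-9/2) = (-8)/[(-15/2)] = 16/15
L_1(-9/2) = (-1/2)/[(15/2)] = -1/15
Sum: (-6)·(16/15) + 9·(-1/15) = -7

-7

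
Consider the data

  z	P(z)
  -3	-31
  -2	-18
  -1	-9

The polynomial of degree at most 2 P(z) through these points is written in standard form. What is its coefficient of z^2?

The leading coefficient equals the top divided difference P[-3,-2,-1].
P[-3,-2] = (-18 - (-31)) / (-2 - (-3)) = 13
P[-2,-1] = (-9 - (-18)) / (-1 - (-2)) = 9
P[-3,-2,-1] = (9 - 13) / (-1 - (-3)) = -2

-2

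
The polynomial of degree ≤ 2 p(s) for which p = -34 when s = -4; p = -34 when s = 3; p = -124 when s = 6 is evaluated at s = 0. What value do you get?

Using Newton's divided-difference form:
p[-4,3] = (-34 - (-34)) / (3 - (-4)) = 0
p[3,6] = (-124 - (-34)) / (6 - 3) = -30
p[-4,3,6] = (-30 - 0) / (6 - (-4)) = -3
p(0) = -34 + 0·(4) + (-3)·(4)·(-3) = 2

2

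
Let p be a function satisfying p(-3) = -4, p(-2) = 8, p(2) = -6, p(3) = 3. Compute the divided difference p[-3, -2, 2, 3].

14/15

p[-3,-2] = (8 - (-4)) / (-2 - (-3)) = 12
p[-2,2] = (-6 - 8) / (2 - (-2)) = -7/2
p[2,3] = (3 - (-6)) / (3 - 2) = 9
p[-3,-2,2] = (-7/2 - 12) / (2 - (-3)) = -31/10
p[-2,2,3] = (9 - (-7/2)) / (3 - (-2)) = 5/2
p[-3,-2,2,3] = (5/2 - (-31/10)) / (3 - (-3)) = 14/15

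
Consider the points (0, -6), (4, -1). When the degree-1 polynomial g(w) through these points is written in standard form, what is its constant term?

Build the Lagrange basis polynomials:
L_0(w) = (w - 4) / [-4] = -(1/4)w + 1
L_1(w) = w / [4] = (1/4)w
g(w) = (-6)·L_0 + (-1)·L_1
Only the constant term is needed; take it from each L_i and combine:
(-6)·(1) + (-1)·(0) = -6

-6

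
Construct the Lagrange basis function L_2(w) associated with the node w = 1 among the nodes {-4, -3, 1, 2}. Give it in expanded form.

L_2(w) = -(1/20)w^3 - (1/4)w^2 + (1/10)w + 6/5

L_2(w) = (w + 4)(w + 3)(w - 2) / [(5)·(4)·(-1)]
       = (w^3 + 5w^2 - 2w - 24) / (-20)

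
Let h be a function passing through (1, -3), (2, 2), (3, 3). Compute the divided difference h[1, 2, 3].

h[1,2] = (2 - (-3)) / (2 - 1) = 5
h[2,3] = (3 - 2) / (3 - 2) = 1
h[1,2,3] = (1 - 5) / (3 - 1) = -2

-2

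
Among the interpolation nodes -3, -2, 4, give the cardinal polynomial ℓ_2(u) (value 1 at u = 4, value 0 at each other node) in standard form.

ℓ_2(u) = (1/42)u^2 + (5/42)u + 1/7

ℓ_2(u) = (u + 3)(u + 2) / [(7)·(6)]
       = (u^2 + 5u + 6) / (42)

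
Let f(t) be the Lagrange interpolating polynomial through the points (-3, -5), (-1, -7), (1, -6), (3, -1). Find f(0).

-111/16

Evaluate each Lagrange basis at t = 0:
L_0(0) = (1)·(-1)·(-3)/[(-2)·(-4)·(-6)] = -1/16
L_1(0) = (3)·(-1)·(-3)/[(2)·(-2)·(-4)] = 9/16
L_2(0) = (3)·(1)·(-3)/[(4)·(2)·(-2)] = 9/16
L_3(0) = (3)·(1)·(-1)/[(6)·(4)·(2)] = -1/16
Sum: (-5)·(-1/16) + (-7)·(9/16) + (-6)·(9/16) + (-1)·(-1/16) = -111/16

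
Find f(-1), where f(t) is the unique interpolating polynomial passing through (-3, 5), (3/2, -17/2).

-1

L_0(-1) = (-5/2)/[(-9/2)] = 5/9
L_1(-1) = (2)/[(9/2)] = 4/9
Sum: 5·(5/9) + (-17/2)·(4/9) = -1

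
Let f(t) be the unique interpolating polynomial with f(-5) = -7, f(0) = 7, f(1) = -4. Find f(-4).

Evaluate each Lagrange basis at t = -4:
L_0(-4) = (-4)·(-5)/[(-5)·(-6)] = 2/3
L_1(-4) = (1)·(-5)/[(5)·(-1)] = 1
L_2(-4) = (1)·(-4)/[(6)·(1)] = -2/3
Sum: (-7)·(2/3) + 7·(1) + (-4)·(-2/3) = 5

5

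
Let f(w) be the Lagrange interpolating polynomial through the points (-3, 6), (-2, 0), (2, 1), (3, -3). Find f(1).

6/5

Evaluate each Lagrange basis at w = 1:
L_0(1) = (3)·(-1)·(-2)/[(-1)·(-5)·(-6)] = -1/5
L_1(1) = (4)·(-1)·(-2)/[(1)·(-4)·(-5)] = 2/5
L_2(1) = (4)·(3)·(-2)/[(5)·(4)·(-1)] = 6/5
L_3(1) = (4)·(3)·(-1)/[(6)·(5)·(1)] = -2/5
Sum: 6·(-1/5) + 0 + 1·(6/5) + (-3)·(-2/5) = 6/5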